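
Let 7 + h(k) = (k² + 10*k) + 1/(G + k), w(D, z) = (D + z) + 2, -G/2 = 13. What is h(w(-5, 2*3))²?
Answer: 540225/529 ≈ 1021.2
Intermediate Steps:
G = -26 (G = -2*13 = -26)
w(D, z) = 2 + D + z
h(k) = -7 + k² + 1/(-26 + k) + 10*k (h(k) = -7 + ((k² + 10*k) + 1/(-26 + k)) = -7 + (k² + 1/(-26 + k) + 10*k) = -7 + k² + 1/(-26 + k) + 10*k)
h(w(-5, 2*3))² = ((183 + (2 - 5 + 2*3)³ - 267*(2 - 5 + 2*3) - 16*(2 - 5 + 2*3)²)/(-26 + (2 - 5 + 2*3)))² = ((183 + (2 - 5 + 6)³ - 267*(2 - 5 + 6) - 16*(2 - 5 + 6)²)/(-26 + (2 - 5 + 6)))² = ((183 + 3³ - 267*3 - 16*3²)/(-26 + 3))² = ((183 + 27 - 801 - 16*9)/(-23))² = (-(183 + 27 - 801 - 144)/23)² = (-1/23*(-735))² = (735/23)² = 540225/529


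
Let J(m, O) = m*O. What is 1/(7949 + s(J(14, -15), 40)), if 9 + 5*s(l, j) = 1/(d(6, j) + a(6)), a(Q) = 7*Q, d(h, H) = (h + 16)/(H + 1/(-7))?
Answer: 59360/471746071 ≈ 0.00012583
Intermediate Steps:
d(h, H) = (16 + h)/(-⅐ + H) (d(h, H) = (16 + h)/(H - ⅐) = (16 + h)/(-⅐ + H))
J(m, O) = O*m
s(l, j) = -9/5 + 1/(5*(42 + 154/(-1 + 7*j))) (s(l, j) = -9/5 + 1/(5*(7*(16 + 6)/(-1 + 7*j) + 7*6)) = -9/5 + 1/(5*(7*22/(-1 + 7*j) + 42)) = -9/5 + 1/(5*(154/(-1 + 7*j) + 42)) = -9/5 + 1/(5*(42 + 154/(-1 + 7*j))))
1/(7949 + s(J(14, -15), 40)) = 1/(7949 + (-1009 - 2639*40)/(70*(8 + 21*40))) = 1/(7949 + (-1009 - 105560)/(70*(8 + 840))) = 1/(7949 + (1/70)*(-106569)/848) = 1/(7949 + (1/70)*(1/848)*(-106569)) = 1/(7949 - 106569/59360) = 1/(471746071/59360) = 59360/471746071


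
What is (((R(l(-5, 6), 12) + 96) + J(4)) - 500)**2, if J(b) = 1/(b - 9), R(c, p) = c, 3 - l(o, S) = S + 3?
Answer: 4206601/25 ≈ 1.6826e+5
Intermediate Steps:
l(o, S) = -S (l(o, S) = 3 - (S + 3) = 3 - (3 + S) = 3 + (-3 - S) = -S)
J(b) = 1/(-9 + b)
(((R(l(-5, 6), 12) + 96) + J(4)) - 500)**2 = (((-1*6 + 96) + 1/(-9 + 4)) - 500)**2 = (((-6 + 96) + 1/(-5)) - 500)**2 = ((90 - 1/5) - 500)**2 = (449/5 - 500)**2 = (-2051/5)**2 = 4206601/25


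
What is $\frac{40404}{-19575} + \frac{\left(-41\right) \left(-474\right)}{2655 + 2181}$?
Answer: $\frac{10279267}{5259150} \approx 1.9545$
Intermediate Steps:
$\frac{40404}{-19575} + \frac{\left(-41\right) \left(-474\right)}{2655 + 2181} = 40404 \left(- \frac{1}{19575}\right) + \frac{19434}{4836} = - \frac{13468}{6525} + 19434 \cdot \frac{1}{4836} = - \frac{13468}{6525} + \frac{3239}{806} = \frac{10279267}{5259150}$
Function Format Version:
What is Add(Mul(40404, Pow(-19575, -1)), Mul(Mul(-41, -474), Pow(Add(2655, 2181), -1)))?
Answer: Rational(10279267, 5259150) ≈ 1.9545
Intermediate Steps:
Add(Mul(40404, Pow(-19575, -1)), Mul(Mul(-41, -474), Pow(Add(2655, 2181), -1))) = Add(Mul(40404, Rational(-1, 19575)), Mul(19434, Pow(4836, -1))) = Add(Rational(-13468, 6525), Mul(19434, Rational(1, 4836))) = Add(Rational(-13468, 6525), Rational(3239, 806)) = Rational(10279267, 5259150)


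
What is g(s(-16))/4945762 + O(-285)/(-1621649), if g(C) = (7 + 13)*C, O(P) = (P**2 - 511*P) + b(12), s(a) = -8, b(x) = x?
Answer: -561157190152/4010145000769 ≈ -0.13993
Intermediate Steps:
O(P) = 12 + P**2 - 511*P (O(P) = (P**2 - 511*P) + 12 = 12 + P**2 - 511*P)
g(C) = 20*C
g(s(-16))/4945762 + O(-285)/(-1621649) = (20*(-8))/4945762 + (12 + (-285)**2 - 511*(-285))/(-1621649) = -160*1/4945762 + (12 + 81225 + 145635)*(-1/1621649) = -80/2472881 + 226872*(-1/1621649) = -80/2472881 - 226872/1621649 = -561157190152/4010145000769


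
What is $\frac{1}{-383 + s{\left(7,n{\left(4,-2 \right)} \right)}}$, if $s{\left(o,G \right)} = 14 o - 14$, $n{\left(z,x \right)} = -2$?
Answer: $- \frac{1}{299} \approx -0.0033445$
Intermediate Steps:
$s{\left(o,G \right)} = -14 + 14 o$
$\frac{1}{-383 + s{\left(7,n{\left(4,-2 \right)} \right)}} = \frac{1}{-383 + \left(-14 + 14 \cdot 7\right)} = \frac{1}{-383 + \left(-14 + 98\right)} = \frac{1}{-383 + 84} = \frac{1}{-299} = - \frac{1}{299}$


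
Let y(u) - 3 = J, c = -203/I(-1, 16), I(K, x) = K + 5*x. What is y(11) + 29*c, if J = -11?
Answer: -6519/79 ≈ -82.519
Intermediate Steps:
c = -203/79 (c = -203/(-1 + 5*16) = -203/(-1 + 80) = -203/79 ≈ -2.5696)
y(u) = -8 (y(u) = 3 - 11 = -8)
y(11) + 29*c = -8 + 29*(-203/79) = -8 - 5887/79 = -6519/79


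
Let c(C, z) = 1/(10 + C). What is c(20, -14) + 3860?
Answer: 115801/30 ≈ 3860.0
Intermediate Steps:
c(20, -14) + 3860 = 1/(10 + 20) + 3860 = 1/30 + 3860 = 115801/30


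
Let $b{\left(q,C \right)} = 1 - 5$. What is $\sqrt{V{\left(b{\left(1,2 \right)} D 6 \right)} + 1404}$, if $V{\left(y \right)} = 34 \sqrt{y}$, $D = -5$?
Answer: $2 \sqrt{351 + 17 \sqrt{30}} \approx 42.148$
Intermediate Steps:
$b{\left(q,C \right)} = -4$
$\sqrt{V{\left(b{\left(1,2 \right)} D 6 \right)} + 1404} = \sqrt{34 \sqrt{\left(-4\right) \left(-5\right) 6} + 1404} = \sqrt{34 \sqrt{20 \cdot 6} + 1404} = \sqrt{34 \sqrt{120} + 1404} = \sqrt{34 \cdot 2 \sqrt{30} + 1404} = \sqrt{68 \sqrt{30} + 1404} = \sqrt{1404 + 68 \sqrt{30}}$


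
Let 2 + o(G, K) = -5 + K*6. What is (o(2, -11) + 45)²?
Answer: 784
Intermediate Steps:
o(G, K) = -7 + 6*K (o(G, K) = -2 + (-5 + K*6) = -2 + (-5 + 6*K) = -7 + 6*K)
(o(2, -11) + 45)² = ((-7 + 6*(-11)) + 45)² = ((-7 - 66) + 45)² = (-73 + 45)² = (-28)² = 784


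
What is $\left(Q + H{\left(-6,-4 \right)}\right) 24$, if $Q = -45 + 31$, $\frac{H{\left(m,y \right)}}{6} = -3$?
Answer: $-768$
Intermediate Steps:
$H{\left(m,y \right)} = -18$ ($H{\left(m,y \right)} = 6 \left(-3\right) = -18$)
$Q = -14$
$\left(Q + H{\left(-6,-4 \right)}\right) 24 = \left(-14 - 18\right) 24 = \left(-32\right) 24 = -768$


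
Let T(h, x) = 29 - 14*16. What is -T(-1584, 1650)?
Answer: 195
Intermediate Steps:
T(h, x) = -195 (T(h, x) = 29 - 224 = -195)
-T(-1584, 1650) = -1*(-195) = 195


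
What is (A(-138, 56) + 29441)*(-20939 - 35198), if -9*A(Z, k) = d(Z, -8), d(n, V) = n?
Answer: -4960770553/3 ≈ -1.6536e+9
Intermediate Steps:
A(Z, k) = -Z/9
(A(-138, 56) + 29441)*(-20939 - 35198) = (-⅑*(-138) + 29441)*(-20939 - 35198) = (46/3 + 29441)*(-56137) = (88369/3)*(-56137) = -4960770553/3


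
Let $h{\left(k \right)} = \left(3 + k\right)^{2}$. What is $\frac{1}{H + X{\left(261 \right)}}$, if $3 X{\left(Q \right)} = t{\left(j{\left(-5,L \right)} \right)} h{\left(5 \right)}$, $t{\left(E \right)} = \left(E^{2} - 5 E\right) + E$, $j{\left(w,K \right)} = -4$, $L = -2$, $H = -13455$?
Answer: $- \frac{3}{38317} \approx -7.8294 \cdot 10^{-5}$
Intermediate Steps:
$t{\left(E \right)} = E^{2} - 4 E$
$X{\left(Q \right)} = \frac{2048}{3}$ ($X{\left(Q \right)} = \frac{- 4 \left(-4 - 4\right) \left(3 + 5\right)^{2}}{3} = \frac{\left(-4\right) \left(-8\right) 8^{2}}{3} = \frac{32 \cdot 64}{3} = \frac{1}{3} \cdot 2048 = \frac{2048}{3}$)
$\frac{1}{H + X{\left(261 \right)}} = \frac{1}{-13455 + \frac{2048}{3}} = \frac{1}{- \frac{38317}{3}} = - \frac{3}{38317}$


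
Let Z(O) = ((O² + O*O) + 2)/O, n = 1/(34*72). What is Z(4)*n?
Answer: 1/288 ≈ 0.0034722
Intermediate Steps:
n = 1/2448 ≈ 0.00040850
Z(O) = (2 + 2*O²)/O (Z(O) = ((O² + O²) + 2)/O = (2*O² + 2)/O = (2 + 2*O²)/O)
Z(4)*n = (2*4 + 2/4)*(1/2448) = (8 + 2*(¼))*(1/2448) = (8 + ½)*(1/2448) = (17/2)*(1/2448) = 1/288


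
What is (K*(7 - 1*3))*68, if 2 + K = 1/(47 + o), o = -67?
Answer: -2788/5 ≈ -557.60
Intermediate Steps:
K = -41/20 (K = -2 + 1/(47 - 67) = -2 + 1/(-20) = -2 - 1/20 = -41/20 ≈ -2.0500)
(K*(7 - 1*3))*68 = -41*(7 - 1*3)/20*68 = -41*(7 - 3)/20*68 = -41/20*4*68 = -41/5*68 = -2788/5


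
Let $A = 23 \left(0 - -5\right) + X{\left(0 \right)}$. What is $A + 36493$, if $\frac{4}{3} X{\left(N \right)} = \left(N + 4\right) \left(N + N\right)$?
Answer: $36608$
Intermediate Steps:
$X{\left(N \right)} = \frac{3 N \left(4 + N\right)}{2}$ ($X{\left(N \right)} = \frac{3 \left(N + 4\right) \left(N + N\right)}{4} = \frac{3 \left(4 + N\right) 2 N}{4} = \frac{3 \cdot 2 N \left(4 + N\right)}{4} = \frac{3 N \left(4 + N\right)}{2}$)
$A = 115$ ($A = 23 \left(0 - -5\right) + \frac{3}{2} \cdot 0 \left(4 + 0\right) = 23 \left(0 + 5\right) + \frac{3}{2} \cdot 0 \cdot 4 = 23 \cdot 5 + 0 = 115 + 0 = 115$)
$A + 36493 = 115 + 36493 = 36608$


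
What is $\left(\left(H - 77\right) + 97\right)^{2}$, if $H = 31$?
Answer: $2601$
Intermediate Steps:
$\left(\left(H - 77\right) + 97\right)^{2} = \left(\left(31 - 77\right) + 97\right)^{2} = \left(-46 + 97\right)^{2} = 51^{2} = 2601$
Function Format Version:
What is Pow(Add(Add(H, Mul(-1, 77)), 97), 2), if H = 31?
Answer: 2601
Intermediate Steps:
Pow(Add(Add(H, Mul(-1, 77)), 97), 2) = Pow(Add(Add(31, Mul(-1, 77)), 97), 2) = Pow(Add(Add(31, -77), 97), 2) = Pow(Add(-46, 97), 2) = Pow(51, 2) = 2601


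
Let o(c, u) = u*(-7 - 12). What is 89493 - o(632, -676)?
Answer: 76649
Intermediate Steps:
o(c, u) = -19*u (o(c, u) = u*(-19) = -19*u)
89493 - o(632, -676) = 89493 - (-19)*(-676) = 89493 - 1*12844 = 89493 - 12844 = 76649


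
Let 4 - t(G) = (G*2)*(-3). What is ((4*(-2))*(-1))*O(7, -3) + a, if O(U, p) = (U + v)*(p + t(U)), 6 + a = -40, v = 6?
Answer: 4426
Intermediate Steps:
a = -46 (a = -6 - 40 = -46)
t(G) = 4 + 6*G (t(G) = 4 - G*2*(-3) = 4 - 2*G*(-3) = 4 - (-6)*G = 4 + 6*G)
O(U, p) = (6 + U)*(4 + p + 6*U) (O(U, p) = (U + 6)*(p + (4 + 6*U)) = (6 + U)*(4 + p + 6*U))
((4*(-2))*(-1))*O(7, -3) + a = ((4*(-2))*(-1))*(24 + 6*(-3) + 6*7² + 40*7 + 7*(-3)) - 46 = (-8*(-1))*(24 - 18 + 6*49 + 280 - 21) - 46 = 8*(24 - 18 + 294 + 280 - 21) - 46 = 8*559 - 46 = 4472 - 46 = 4426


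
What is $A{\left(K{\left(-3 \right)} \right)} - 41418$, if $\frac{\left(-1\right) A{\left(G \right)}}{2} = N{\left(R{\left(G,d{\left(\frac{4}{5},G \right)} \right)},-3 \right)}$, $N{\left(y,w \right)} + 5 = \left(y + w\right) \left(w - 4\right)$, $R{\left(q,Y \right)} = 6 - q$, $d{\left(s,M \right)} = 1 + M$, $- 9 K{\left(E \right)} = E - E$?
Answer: $-41366$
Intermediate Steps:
$K{\left(E \right)} = 0$ ($K{\left(E \right)} = - \frac{E - E}{9} = \left(- \frac{1}{9}\right) 0 = 0$)
$N{\left(y,w \right)} = -5 + \left(-4 + w\right) \left(w + y\right)$ ($N{\left(y,w \right)} = -5 + \left(y + w\right) \left(w - 4\right) = -5 + \left(w + y\right) \left(-4 + w\right) = -5 + \left(-4 + w\right) \left(w + y\right)$)
$A{\left(G \right)} = 52 - 14 G$ ($A{\left(G \right)} = - 2 \left(-5 + \left(-3\right)^{2} - -12 - 4 \left(6 - G\right) - 3 \left(6 - G\right)\right) = - 2 \left(-5 + 9 + 12 + \left(-24 + 4 G\right) + \left(-18 + 3 G\right)\right) = - 2 \left(-26 + 7 G\right) = 52 - 14 G$)
$A{\left(K{\left(-3 \right)} \right)} - 41418 = \left(52 - 0\right) - 41418 = \left(52 + 0\right) - 41418 = 52 - 41418 = -41366$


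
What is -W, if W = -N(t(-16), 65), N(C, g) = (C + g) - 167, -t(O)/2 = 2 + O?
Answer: -74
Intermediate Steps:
t(O) = -4 - 2*O (t(O) = -2*(2 + O) = -4 - 2*O)
N(C, g) = -167 + C + g
W = 74 (W = -(-167 + (-4 - 2*(-16)) + 65) = -(-167 + (-4 + 32) + 65) = -(-167 + 28 + 65) = -1*(-74) = 74)
-W = -1*74 = -74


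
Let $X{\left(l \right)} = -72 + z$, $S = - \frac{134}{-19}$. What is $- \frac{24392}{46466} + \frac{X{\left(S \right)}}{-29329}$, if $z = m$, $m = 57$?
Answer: $- \frac{357347989}{681400657} \approx -0.52443$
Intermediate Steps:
$z = 57$
$S = \frac{134}{19}$ ($S = \left(-134\right) \left(- \frac{1}{19}\right) = \frac{134}{19} \approx 7.0526$)
$X{\left(l \right)} = -15$ ($X{\left(l \right)} = -72 + 57 = -15$)
$- \frac{24392}{46466} + \frac{X{\left(S \right)}}{-29329} = - \frac{24392}{46466} - \frac{15}{-29329} = \left(-24392\right) \frac{1}{46466} - - \frac{15}{29329} = - \frac{12196}{23233} + \frac{15}{29329} = - \frac{357347989}{681400657}$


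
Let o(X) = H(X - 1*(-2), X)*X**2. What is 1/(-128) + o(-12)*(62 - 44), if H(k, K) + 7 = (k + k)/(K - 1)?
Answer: -23556109/1664 ≈ -14156.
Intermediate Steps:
H(k, K) = -7 + 2*k/(-1 + K) (H(k, K) = -7 + (k + k)/(K - 1) = -7 + (2*k)/(-1 + K) = -7 + 2*k/(-1 + K))
o(X) = X**2*(11 - 5*X)/(-1 + X) (o(X) = ((7 - 7*X + 2*(X - 1*(-2)))/(-1 + X))*X**2 = ((7 - 7*X + 2*(X + 2))/(-1 + X))*X**2 = ((7 - 7*X + 2*(2 + X))/(-1 + X))*X**2 = ((7 - 7*X + (4 + 2*X))/(-1 + X))*X**2 = ((11 - 5*X)/(-1 + X))*X**2 = X**2*(11 - 5*X)/(-1 + X))
1/(-128) + o(-12)*(62 - 44) = 1/(-128) + ((-12)**2*(11 - 5*(-12))/(-1 - 12))*(62 - 44) = -1/128 + (144*(11 + 60)/(-13))*18 = -1/128 + (144*(-1/13)*71)*18 = -1/128 - 10224/13*18 = -1/128 - 184032/13 = -23556109/1664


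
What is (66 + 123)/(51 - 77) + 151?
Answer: 3737/26 ≈ 143.73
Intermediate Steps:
(66 + 123)/(51 - 77) + 151 = 189/(-26) + 151 = 189*(-1/26) + 151 = -189/26 + 151 = 3737/26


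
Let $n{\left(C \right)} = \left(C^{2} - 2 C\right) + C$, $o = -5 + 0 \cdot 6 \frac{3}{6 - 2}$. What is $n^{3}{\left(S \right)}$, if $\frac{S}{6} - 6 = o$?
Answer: $27000$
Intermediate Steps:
$o = -5$ ($o = -5 + 0 \cdot \frac{3}{4} = -5 + 0 = -5$)
$S = 6$ ($S = 36 + 6 \left(-5\right) = 36 - 30 = 6$)
$n{\left(C \right)} = C^{2} - C$
$n^{3}{\left(S \right)} = \left(6 \left(-1 + 6\right)\right)^{3} = \left(6 \cdot 5\right)^{3} = 30^{3} = 27000$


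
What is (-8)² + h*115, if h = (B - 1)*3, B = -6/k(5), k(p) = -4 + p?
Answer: -2351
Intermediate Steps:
B = -6 (B = -6/(-4 + 5) = -6/1 = -6*1 = -6)
h = -21 (h = (-6 - 1)*3 = -7*3 = -21)
(-8)² + h*115 = (-8)² - 21*115 = 64 - 2415 = -2351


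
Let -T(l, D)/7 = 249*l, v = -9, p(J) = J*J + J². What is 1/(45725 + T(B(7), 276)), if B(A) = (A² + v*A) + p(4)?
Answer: 1/14351 ≈ 6.9682e-5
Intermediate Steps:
p(J) = 2*J² (p(J) = J² + J² = 2*J²)
B(A) = 32 + A² - 9*A (B(A) = (A² - 9*A) + 2*4² = (A² - 9*A) + 2*16 = (A² - 9*A) + 32 = 32 + A² - 9*A)
T(l, D) = -1743*l
1/(45725 + T(B(7), 276)) = 1/(45725 - 1743*(32 + 7² - 9*7)) = 1/(45725 - 1743*(32 + 49 - 63)) = 1/(45725 - 1743*18) = 1/(45725 - 31374) = 1/14351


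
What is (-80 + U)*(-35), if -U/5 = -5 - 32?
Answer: -3675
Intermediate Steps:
U = 185 (U = -5*(-5 - 32) = -5*(-37) = 185)
(-80 + U)*(-35) = (-80 + 185)*(-35) = 105*(-35) = -3675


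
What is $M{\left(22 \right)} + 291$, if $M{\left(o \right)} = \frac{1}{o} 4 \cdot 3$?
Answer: $\frac{3207}{11} \approx 291.55$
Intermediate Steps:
$M{\left(o \right)} = \frac{12}{o}$ ($M{\left(o \right)} = \frac{4}{o} 3 = \frac{12}{o}$)
$M{\left(22 \right)} + 291 = \frac{12}{22} + 291 = 12 \cdot \frac{1}{22} + 291 = \frac{6}{11} + 291 = \frac{3207}{11}$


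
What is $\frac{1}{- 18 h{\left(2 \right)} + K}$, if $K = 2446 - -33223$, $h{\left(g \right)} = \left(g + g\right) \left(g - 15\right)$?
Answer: $\frac{1}{36605} \approx 2.7319 \cdot 10^{-5}$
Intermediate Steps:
$h{\left(g \right)} = 2 g \left(-15 + g\right)$
$K = 35669$ ($K = 2446 + 33223 = 35669$)
$\frac{1}{- 18 h{\left(2 \right)} + K} = \frac{1}{- 18 \cdot 2 \cdot 2 \left(-15 + 2\right) + 35669} = \frac{1}{- 18 \cdot 2 \cdot 2 \left(-13\right) + 35669} = \frac{1}{\left(-18\right) \left(-52\right) + 35669} = \frac{1}{936 + 35669} = \frac{1}{36605}$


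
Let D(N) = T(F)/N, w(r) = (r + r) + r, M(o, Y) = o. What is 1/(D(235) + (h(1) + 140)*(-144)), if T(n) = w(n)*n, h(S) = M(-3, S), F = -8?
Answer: -235/4635888 ≈ -5.0691e-5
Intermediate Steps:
w(r) = 3*r (w(r) = 2*r + r = 3*r)
h(S) = -3
T(n) = 3*n² (T(n) = (3*n)*n = 3*n²)
D(N) = 192/N (D(N) = (3*(-8)²)/N = (3*64)/N = 192/N)
1/(D(235) + (h(1) + 140)*(-144)) = 1/(192/235 + (-3 + 140)*(-144)) = 1/(192*(1/235) + 137*(-144)) = 1/(192/235 - 19728) = 1/(-4635888/235) = -235/4635888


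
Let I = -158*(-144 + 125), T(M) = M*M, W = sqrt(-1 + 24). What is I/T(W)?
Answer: 3002/23 ≈ 130.52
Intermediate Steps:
W = sqrt(23) ≈ 4.7958
T(M) = M**2
I = 3002 (I = -158*(-19) = 3002)
I/T(W) = 3002/((sqrt(23))**2) = 3002/23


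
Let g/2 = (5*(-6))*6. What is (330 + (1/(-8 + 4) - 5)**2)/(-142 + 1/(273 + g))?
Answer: -497727/197680 ≈ -2.5178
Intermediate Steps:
g = -360 (g = 2*((5*(-6))*6) = 2*(-30*6) = 2*(-180) = -360)
(330 + (1/(-8 + 4) - 5)**2)/(-142 + 1/(273 + g)) = (330 + (1/(-8 + 4) - 5)**2)/(-142 + 1/(273 - 360)) = (330 + (1/(-4) - 5)**2)/(-142 + 1/(-87)) = (330 + (-1/4 - 5)**2)/(-142 - 1/87) = (330 + (-21/4)**2)/(-12355/87) = (330 + 441/16)*(-87/12355) = (5721/16)*(-87/12355) = -497727/197680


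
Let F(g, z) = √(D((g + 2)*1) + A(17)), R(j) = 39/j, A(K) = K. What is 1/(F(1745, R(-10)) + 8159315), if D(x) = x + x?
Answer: 8159315/66574421265714 - √3511/66574421265714 ≈ 1.2256e-7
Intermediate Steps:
D(x) = 2*x
F(g, z) = √(21 + 2*g) (F(g, z) = √(2*((g + 2)*1) + 17) = √(2*((2 + g)*1) + 17) = √(2*(2 + g) + 17) = √((4 + 2*g) + 17) = √(21 + 2*g))
1/(F(1745, R(-10)) + 8159315) = 1/(√(21 + 2*1745) + 8159315) = 1/(√(21 + 3490) + 8159315) = 1/(√3511 + 8159315) = 1/(8159315 + √3511)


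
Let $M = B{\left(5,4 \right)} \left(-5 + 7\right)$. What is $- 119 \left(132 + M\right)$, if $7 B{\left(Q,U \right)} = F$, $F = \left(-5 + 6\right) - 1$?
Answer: $-15708$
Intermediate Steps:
$F = 0$ ($F = 1 - 1 = 0$)
$B{\left(Q,U \right)} = 0$ ($B{\left(Q,U \right)} = \frac{1}{7} \cdot 0 = 0$)
$M = 0$ ($M = 0 \left(-5 + 7\right) = 0 \cdot 2 = 0$)
$- 119 \left(132 + M\right) = - 119 \left(132 + 0\right) = \left(-119\right) 132 = -15708$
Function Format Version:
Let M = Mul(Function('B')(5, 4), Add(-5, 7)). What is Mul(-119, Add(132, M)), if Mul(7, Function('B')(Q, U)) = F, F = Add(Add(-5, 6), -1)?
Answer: -15708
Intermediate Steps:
F = 0 (F = Add(1, -1) = 0)
Function('B')(Q, U) = 0 (Function('B')(Q, U) = Mul(Rational(1, 7), 0) = 0)
M = 0 (M = Mul(0, Add(-5, 7)) = Mul(0, 2) = 0)
Mul(-119, Add(132, M)) = Mul(-119, Add(132, 0)) = Mul(-119, 132) = -15708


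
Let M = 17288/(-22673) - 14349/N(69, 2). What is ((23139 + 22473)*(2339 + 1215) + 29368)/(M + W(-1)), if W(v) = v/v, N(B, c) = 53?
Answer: -12176993846269/20315592 ≈ -5.9939e+5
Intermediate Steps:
W(v) = 1
M = -326251141/1201669 (M = 17288/(-22673) - 14349/53 = 17288*(-1/22673) - 14349*1/53 = -17288/22673 - 14349/53 = -326251141/1201669 ≈ -271.50)
((23139 + 22473)*(2339 + 1215) + 29368)/(M + W(-1)) = ((23139 + 22473)*(2339 + 1215) + 29368)/(-326251141/1201669 + 1) = (45612*3554 + 29368)/(-325049472/1201669) = (162105048 + 29368)*(-1201669/325049472) = 162134416*(-1201669/325049472) = -12176993846269/20315592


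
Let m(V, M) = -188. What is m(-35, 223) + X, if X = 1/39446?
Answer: -7415847/39446 ≈ -188.00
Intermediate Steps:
X = 1/39446 ≈ 2.5351e-5
m(-35, 223) + X = -188 + 1/39446 = -7415847/39446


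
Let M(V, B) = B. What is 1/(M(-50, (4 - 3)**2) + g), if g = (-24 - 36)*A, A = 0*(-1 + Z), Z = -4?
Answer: 1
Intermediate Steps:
A = 0 (A = 0*(-1 - 4) = 0*(-5) = 0)
g = 0 (g = (-24 - 36)*0 = -60*0 = 0)
1/(M(-50, (4 - 3)**2) + g) = 1/((4 - 3)**2 + 0) = 1/(1**2 + 0) = 1/(1 + 0) = 1/1 = 1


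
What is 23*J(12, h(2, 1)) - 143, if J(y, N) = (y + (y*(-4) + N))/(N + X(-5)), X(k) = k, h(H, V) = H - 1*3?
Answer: -7/6 ≈ -1.1667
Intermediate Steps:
h(H, V) = -3 + H (h(H, V) = H - 3 = -3 + H)
J(y, N) = (N - 3*y)/(-5 + N) (J(y, N) = (y + (y*(-4) + N))/(N - 5) = (y + (-4*y + N))/(-5 + N) = (y + (N - 4*y))/(-5 + N) = (N - 3*y)/(-5 + N))
23*J(12, h(2, 1)) - 143 = 23*(((-3 + 2) - 3*12)/(-5 + (-3 + 2))) - 143 = 23*((-1 - 36)/(-5 - 1)) - 143 = 23*(-37/(-6)) - 143 = 23*(-⅙*(-37)) - 143 = 23*(37/6) - 143 = 851/6 - 143 = -7/6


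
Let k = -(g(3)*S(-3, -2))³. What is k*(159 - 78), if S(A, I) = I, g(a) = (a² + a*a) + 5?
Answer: 7884216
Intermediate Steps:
g(a) = 5 + 2*a² (g(a) = (a² + a²) + 5 = 2*a² + 5 = 5 + 2*a²)
k = 97336 (k = -((5 + 2*3²)*(-2))³ = -((5 + 2*9)*(-2))³ = -((5 + 18)*(-2))³ = -(23*(-2))³ = -1*(-46)³ = -1*(-97336) = 97336)
k*(159 - 78) = 97336*(159 - 78) = 97336*81 = 7884216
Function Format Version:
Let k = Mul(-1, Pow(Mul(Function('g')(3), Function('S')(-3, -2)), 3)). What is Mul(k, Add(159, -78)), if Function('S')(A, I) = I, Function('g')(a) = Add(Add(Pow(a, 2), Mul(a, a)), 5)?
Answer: 7884216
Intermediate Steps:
Function('g')(a) = Add(5, Mul(2, Pow(a, 2))) (Function('g')(a) = Add(Add(Pow(a, 2), Pow(a, 2)), 5) = Add(Mul(2, Pow(a, 2)), 5) = Add(5, Mul(2, Pow(a, 2))))
k = 97336 (k = Mul(-1, Pow(Mul(Add(5, Mul(2, Pow(3, 2))), -2), 3)) = Mul(-1, Pow(Mul(Add(5, Mul(2, 9)), -2), 3)) = Mul(-1, Pow(Mul(Add(5, 18), -2), 3)) = Mul(-1, Pow(Mul(23, -2), 3)) = Mul(-1, Pow(-46, 3)) = Mul(-1, -97336) = 97336)
Mul(k, Add(159, -78)) = Mul(97336, Add(159, -78)) = Mul(97336, 81) = 7884216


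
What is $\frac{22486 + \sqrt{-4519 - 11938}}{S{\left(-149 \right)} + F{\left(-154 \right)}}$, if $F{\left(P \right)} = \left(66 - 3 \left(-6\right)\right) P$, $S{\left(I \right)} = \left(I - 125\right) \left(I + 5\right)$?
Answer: $\frac{11243}{13260} + \frac{i \sqrt{16457}}{26520} \approx 0.84789 + 0.0048373 i$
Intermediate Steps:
$S{\left(I \right)} = \left(-125 + I\right) \left(5 + I\right)$
$F{\left(P \right)} = 84 P$ ($F{\left(P \right)} = \left(66 - -18\right) P = \left(66 + 18\right) P = 84 P$)
$\frac{22486 + \sqrt{-4519 - 11938}}{S{\left(-149 \right)} + F{\left(-154 \right)}} = \frac{22486 + \sqrt{-4519 - 11938}}{\left(-625 + \left(-149\right)^{2} - -17880\right) + 84 \left(-154\right)} = \frac{22486 + \sqrt{-16457}}{\left(-625 + 22201 + 17880\right) - 12936} = \frac{22486 + i \sqrt{16457}}{39456 - 12936} = \frac{22486 + i \sqrt{16457}}{26520} = \left(22486 + i \sqrt{16457}\right) \frac{1}{26520} = \frac{11243}{13260} + \frac{i \sqrt{16457}}{26520}$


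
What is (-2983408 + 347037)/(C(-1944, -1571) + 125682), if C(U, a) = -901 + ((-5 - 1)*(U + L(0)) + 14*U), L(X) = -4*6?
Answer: -2636371/109373 ≈ -24.104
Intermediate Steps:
L(X) = -24
C(U, a) = -757 + 8*U (C(U, a) = -901 + ((-5 - 1)*(U - 24) + 14*U) = -901 + (-6*(-24 + U) + 14*U) = -901 + ((144 - 6*U) + 14*U) = -901 + (144 + 8*U) = -757 + 8*U)
(-2983408 + 347037)/(C(-1944, -1571) + 125682) = (-2983408 + 347037)/((-757 + 8*(-1944)) + 125682) = -2636371/((-757 - 15552) + 125682) = -2636371/(-16309 + 125682) = -2636371/109373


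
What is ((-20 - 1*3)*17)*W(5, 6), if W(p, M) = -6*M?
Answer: 14076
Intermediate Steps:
((-20 - 1*3)*17)*W(5, 6) = ((-20 - 1*3)*17)*(-6*6) = ((-20 - 3)*17)*(-36) = -23*17*(-36) = -391*(-36) = 14076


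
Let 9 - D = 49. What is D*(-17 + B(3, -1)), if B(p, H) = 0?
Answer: 680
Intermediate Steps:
D = -40 (D = 9 - 1*49 = 9 - 49 = -40)
D*(-17 + B(3, -1)) = -40*(-17 + 0) = -40*(-17) = 680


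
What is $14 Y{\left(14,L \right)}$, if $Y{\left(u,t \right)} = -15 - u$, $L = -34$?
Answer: $-406$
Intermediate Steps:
$14 Y{\left(14,L \right)} = 14 \left(-15 - 14\right) = 14 \left(-29\right) = -406$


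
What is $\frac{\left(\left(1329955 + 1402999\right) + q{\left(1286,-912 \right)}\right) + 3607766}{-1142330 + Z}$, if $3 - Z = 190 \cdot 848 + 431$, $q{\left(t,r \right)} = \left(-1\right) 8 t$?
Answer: $- \frac{1055072}{217313} \approx -4.8551$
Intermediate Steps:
$q{\left(t,r \right)} = - 8 t$
$Z = -161548$ ($Z = 3 - \left(190 \cdot 848 + 431\right) = 3 - \left(161120 + 431\right) = 3 - 161551 = -161548$)
$\frac{\left(\left(1329955 + 1402999\right) + q{\left(1286,-912 \right)}\right) + 3607766}{-1142330 + Z} = \frac{\left(\left(1329955 + 1402999\right) - 10288\right) + 3607766}{-1142330 - 161548} = \frac{\left(2732954 - 10288\right) + 3607766}{-1303878} = \left(2722666 + 3607766\right) \left(- \frac{1}{1303878}\right) = 6330432 \left(- \frac{1}{1303878}\right) = - \frac{1055072}{217313}$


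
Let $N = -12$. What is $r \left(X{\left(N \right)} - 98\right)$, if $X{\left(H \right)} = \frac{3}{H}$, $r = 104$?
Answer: $-10218$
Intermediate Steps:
$r \left(X{\left(N \right)} - 98\right) = 104 \left(\frac{3}{-12} - 98\right) = 104 \left(3 \left(- \frac{1}{12}\right) - 98\right) = 104 \left(- \frac{1}{4} - 98\right) = 104 \left(- \frac{393}{4}\right) = -10218$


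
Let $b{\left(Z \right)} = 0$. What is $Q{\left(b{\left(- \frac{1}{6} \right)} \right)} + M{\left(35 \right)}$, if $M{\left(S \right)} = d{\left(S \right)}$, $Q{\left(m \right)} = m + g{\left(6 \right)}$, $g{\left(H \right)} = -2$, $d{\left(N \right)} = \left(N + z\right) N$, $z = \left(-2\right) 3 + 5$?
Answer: $1188$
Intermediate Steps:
$z = -1$ ($z = -6 + 5 = -1$)
$d{\left(N \right)} = N \left(-1 + N\right)$ ($d{\left(N \right)} = \left(N - 1\right) N = \left(-1 + N\right) N = N \left(-1 + N\right)$)
$Q{\left(m \right)} = -2 + m$ ($Q{\left(m \right)} = m - 2 = -2 + m$)
$M{\left(S \right)} = S \left(-1 + S\right)$
$Q{\left(b{\left(- \frac{1}{6} \right)} \right)} + M{\left(35 \right)} = \left(-2 + 0\right) + 35 \left(-1 + 35\right) = -2 + 35 \cdot 34 = -2 + 1190 = 1188$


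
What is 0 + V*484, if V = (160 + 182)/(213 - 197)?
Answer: 20691/2 ≈ 10346.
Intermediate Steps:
V = 171/8 (V = 342/16 = 342*(1/16) = 171/8 ≈ 21.375)
0 + V*484 = 0 + (171/8)*484 = 0 + 20691/2 = 20691/2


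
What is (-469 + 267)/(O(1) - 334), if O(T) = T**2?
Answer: 202/333 ≈ 0.60661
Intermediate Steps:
(-469 + 267)/(O(1) - 334) = (-469 + 267)/(1**2 - 334) = -202/(1 - 334) = -202/(-333) = -202*(-1/333) = 202/333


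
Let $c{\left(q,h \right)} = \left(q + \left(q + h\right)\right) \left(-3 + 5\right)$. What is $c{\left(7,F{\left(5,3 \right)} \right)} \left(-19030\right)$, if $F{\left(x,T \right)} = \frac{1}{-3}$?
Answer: $- \frac{1560460}{3} \approx -5.2015 \cdot 10^{5}$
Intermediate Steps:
$F{\left(x,T \right)} = - \frac{1}{3}$
$c{\left(q,h \right)} = 2 h + 4 q$ ($c{\left(q,h \right)} = \left(q + \left(h + q\right)\right) 2 = \left(h + 2 q\right) 2 = 2 h + 4 q$)
$c{\left(7,F{\left(5,3 \right)} \right)} \left(-19030\right) = \left(2 \left(- \frac{1}{3}\right) + 4 \cdot 7\right) \left(-19030\right) = \left(- \frac{2}{3} + 28\right) \left(-19030\right) = \frac{82}{3} \left(-19030\right) = - \frac{1560460}{3}$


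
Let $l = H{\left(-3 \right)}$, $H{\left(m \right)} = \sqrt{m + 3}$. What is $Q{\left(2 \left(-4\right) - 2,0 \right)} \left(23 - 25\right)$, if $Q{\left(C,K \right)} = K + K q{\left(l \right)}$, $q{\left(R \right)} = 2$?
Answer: $0$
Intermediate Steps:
$H{\left(m \right)} = \sqrt{3 + m}$
$l = 0$ ($l = \sqrt{3 - 3} = \sqrt{0} = 0$)
$Q{\left(C,K \right)} = 3 K$ ($Q{\left(C,K \right)} = K + K 2 = K + 2 K = 3 K$)
$Q{\left(2 \left(-4\right) - 2,0 \right)} \left(23 - 25\right) = 3 \cdot 0 \left(23 - 25\right) = 0 \left(-2\right) = 0$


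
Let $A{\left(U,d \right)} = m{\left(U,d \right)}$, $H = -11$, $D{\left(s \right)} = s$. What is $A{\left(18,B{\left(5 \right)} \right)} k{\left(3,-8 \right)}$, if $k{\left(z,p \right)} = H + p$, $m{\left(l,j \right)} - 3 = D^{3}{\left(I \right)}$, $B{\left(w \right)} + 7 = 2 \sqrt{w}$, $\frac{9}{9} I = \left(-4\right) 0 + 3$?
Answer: $-570$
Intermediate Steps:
$I = 3$ ($I = \left(-4\right) 0 + 3 = 0 + 3 = 3$)
$B{\left(w \right)} = -7 + 2 \sqrt{w}$
$m{\left(l,j \right)} = 30$ ($m{\left(l,j \right)} = 3 + 3^{3} = 3 + 27 = 30$)
$A{\left(U,d \right)} = 30$
$k{\left(z,p \right)} = -11 + p$
$A{\left(18,B{\left(5 \right)} \right)} k{\left(3,-8 \right)} = 30 \left(-11 - 8\right) = 30 \left(-19\right) = -570$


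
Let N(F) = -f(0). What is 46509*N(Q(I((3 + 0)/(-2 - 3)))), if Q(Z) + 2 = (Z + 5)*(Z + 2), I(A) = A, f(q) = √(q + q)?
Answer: 0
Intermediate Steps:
f(q) = √2*√q (f(q) = √(2*q) = √2*√q)
Q(Z) = -2 + (2 + Z)*(5 + Z) (Q(Z) = -2 + (Z + 5)*(Z + 2) = -2 + (5 + Z)*(2 + Z) = -2 + (2 + Z)*(5 + Z))
N(F) = 0 (N(F) = -√2*√0 = -√2*0 = -1*0 = 0)
46509*N(Q(I((3 + 0)/(-2 - 3)))) = 46509*0 = 0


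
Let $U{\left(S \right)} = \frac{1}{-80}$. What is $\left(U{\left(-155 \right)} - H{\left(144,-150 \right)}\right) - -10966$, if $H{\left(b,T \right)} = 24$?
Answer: $\frac{875359}{80} \approx 10942.0$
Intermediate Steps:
$U{\left(S \right)} = - \frac{1}{80}$
$\left(U{\left(-155 \right)} - H{\left(144,-150 \right)}\right) - -10966 = \left(- \frac{1}{80} - 24\right) - -10966 = \left(- \frac{1}{80} - 24\right) + 10966 = - \frac{1921}{80} + 10966 = \frac{875359}{80}$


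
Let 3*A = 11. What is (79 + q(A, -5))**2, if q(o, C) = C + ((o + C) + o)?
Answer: 52441/9 ≈ 5826.8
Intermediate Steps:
A = 11/3 (A = (1/3)*11 = 11/3 ≈ 3.6667)
q(o, C) = 2*C + 2*o (q(o, C) = C + ((C + o) + o) = C + (C + 2*o) = 2*C + 2*o)
(79 + q(A, -5))**2 = (79 + (2*(-5) + 2*(11/3)))**2 = (79 + (-10 + 22/3))**2 = (79 - 8/3)**2 = (229/3)**2 = 52441/9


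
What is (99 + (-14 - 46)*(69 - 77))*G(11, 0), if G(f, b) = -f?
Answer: -6369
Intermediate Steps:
(99 + (-14 - 46)*(69 - 77))*G(11, 0) = (99 + (-14 - 46)*(69 - 77))*(-1*11) = (99 - 60*(-8))*(-11) = (99 + 480)*(-11) = 579*(-11) = -6369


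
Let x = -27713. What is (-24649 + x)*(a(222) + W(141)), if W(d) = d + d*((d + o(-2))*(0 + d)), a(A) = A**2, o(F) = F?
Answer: -147288232008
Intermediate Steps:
W(d) = d + d**2*(-2 + d) (W(d) = d + d*((d - 2)*(0 + d)) = d + d*((-2 + d)*d) = d + d*(d*(-2 + d)) = d + d**2*(-2 + d))
(-24649 + x)*(a(222) + W(141)) = (-24649 - 27713)*(222**2 + 141*(1 + 141**2 - 2*141)) = -52362*(49284 + 141*(1 + 19881 - 282)) = -52362*(49284 + 141*19600) = -52362*(49284 + 2763600) = -52362*2812884 = -147288232008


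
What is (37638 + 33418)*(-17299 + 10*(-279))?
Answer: -1427443984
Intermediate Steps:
(37638 + 33418)*(-17299 + 10*(-279)) = 71056*(-17299 - 2790) = 71056*(-20089) = -1427443984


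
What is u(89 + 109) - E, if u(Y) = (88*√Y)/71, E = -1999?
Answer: 1999 + 264*√22/71 ≈ 2016.4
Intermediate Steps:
u(Y) = 88*√Y/71 (u(Y) = (88*√Y)*(1/71) = 88*√Y/71)
u(89 + 109) - E = 88*√(89 + 109)/71 - 1*(-1999) = 88*√198/71 + 1999 = 88*(3*√22)/71 + 1999 = 264*√22/71 + 1999 = 1999 + 264*√22/71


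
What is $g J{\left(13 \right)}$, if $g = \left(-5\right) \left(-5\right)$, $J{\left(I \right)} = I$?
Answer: $325$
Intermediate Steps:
$g = 25$
$g J{\left(13 \right)} = 25 \cdot 13 = 325$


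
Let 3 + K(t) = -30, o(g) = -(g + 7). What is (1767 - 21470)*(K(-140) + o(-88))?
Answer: -945744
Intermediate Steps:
o(g) = -7 - g (o(g) = -(7 + g) = -7 - g)
K(t) = -33 (K(t) = -3 - 30 = -33)
(1767 - 21470)*(K(-140) + o(-88)) = (1767 - 21470)*(-33 + (-7 - 1*(-88))) = -19703*(-33 + (-7 + 88)) = -19703*(-33 + 81) = -19703*48 = -945744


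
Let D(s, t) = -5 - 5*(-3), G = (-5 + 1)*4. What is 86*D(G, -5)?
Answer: 860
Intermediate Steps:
G = -16 (G = -4*4 = -16)
D(s, t) = 10 (D(s, t) = -5 + 15 = 10)
86*D(G, -5) = 86*10 = 860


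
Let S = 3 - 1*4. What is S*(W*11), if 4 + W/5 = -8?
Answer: 660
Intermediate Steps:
W = -60 (W = -20 + 5*(-8) = -20 - 40 = -60)
S = -1 (S = 3 - 4 = -1)
S*(W*11) = -(-60)*11 = -1*(-660) = 660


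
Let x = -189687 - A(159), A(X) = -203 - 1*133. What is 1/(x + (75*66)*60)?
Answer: 1/107649 ≈ 9.2894e-6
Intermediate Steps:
A(X) = -336 (A(X) = -203 - 133 = -336)
x = -189351 (x = -189687 - 1*(-336) = -189687 + 336 = -189351)
1/(x + (75*66)*60) = 1/(-189351 + (75*66)*60) = 1/(-189351 + 4950*60) = 1/(-189351 + 297000) = 1/107649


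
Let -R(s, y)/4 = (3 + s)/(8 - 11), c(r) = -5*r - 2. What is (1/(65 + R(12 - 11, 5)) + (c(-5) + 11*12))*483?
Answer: 15797964/211 ≈ 74872.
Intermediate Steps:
c(r) = -2 - 5*r
R(s, y) = 4 + 4*s/3 (R(s, y) = -4*(3 + s)/(8 - 11) = -4*(3 + s)/(-3) = -4*(3 + s)*(-1)/3 = -4*(-1 - s/3) = 4 + 4*s/3)
(1/(65 + R(12 - 11, 5)) + (c(-5) + 11*12))*483 = (1/(65 + (4 + 4*(12 - 11)/3)) + ((-2 - 5*(-5)) + 11*12))*483 = (1/(65 + (4 + (4/3)*1)) + ((-2 + 25) + 132))*483 = (1/(65 + (4 + 4/3)) + (23 + 132))*483 = (1/(65 + 16/3) + 155)*483 = (1/(211/3) + 155)*483 = (3/211 + 155)*483 = (32708/211)*483 = 15797964/211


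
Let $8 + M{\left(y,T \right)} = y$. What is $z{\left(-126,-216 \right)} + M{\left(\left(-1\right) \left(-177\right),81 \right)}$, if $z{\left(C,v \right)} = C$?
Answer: $43$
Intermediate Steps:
$M{\left(y,T \right)} = -8 + y$
$z{\left(-126,-216 \right)} + M{\left(\left(-1\right) \left(-177\right),81 \right)} = -126 - -169 = -126 + \left(-8 + 177\right) = -126 + 169 = 43$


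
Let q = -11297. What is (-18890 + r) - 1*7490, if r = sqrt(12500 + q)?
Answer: -26380 + sqrt(1203) ≈ -26345.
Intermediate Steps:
r = sqrt(1203) (r = sqrt(12500 - 11297) = sqrt(1203) ≈ 34.684)
(-18890 + r) - 1*7490 = (-18890 + sqrt(1203)) - 1*7490 = (-18890 + sqrt(1203)) - 7490 = -26380 + sqrt(1203)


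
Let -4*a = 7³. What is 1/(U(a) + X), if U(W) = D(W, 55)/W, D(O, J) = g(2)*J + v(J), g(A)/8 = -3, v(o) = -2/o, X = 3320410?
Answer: 18865/62639825058 ≈ 3.0117e-7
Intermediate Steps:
g(A) = -24 (g(A) = 8*(-3) = -24)
a = -343/4 (a = -¼*7³ = -¼*343 = -343/4 ≈ -85.750)
D(O, J) = -24*J - 2/J
U(W) = -72602/(55*W) (U(W) = (-24*55 - 2/55)/W = (-1320 - 2*1/55)/W = (-1320 - 2/55)/W = -72602/(55*W))
1/(U(a) + X) = 1/(-72602/(55*(-343/4)) + 3320410) = 1/(-72602/55*(-4/343) + 3320410) = 1/(290408/18865 + 3320410) = 1/(62639825058/18865) = 18865/62639825058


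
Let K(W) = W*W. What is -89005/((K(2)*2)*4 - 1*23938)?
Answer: 89005/23906 ≈ 3.7231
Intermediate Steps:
K(W) = W**2
-89005/((K(2)*2)*4 - 1*23938) = -89005/((2**2*2)*4 - 1*23938) = -89005/((4*2)*4 - 23938) = -89005/(8*4 - 23938) = -89005/(32 - 23938) = -89005/(-23906) = -89005*(-1/23906) = 89005/23906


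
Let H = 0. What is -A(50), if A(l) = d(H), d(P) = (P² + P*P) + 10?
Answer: -10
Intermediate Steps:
d(P) = 10 + 2*P² (d(P) = (P² + P²) + 10 = 2*P² + 10 = 10 + 2*P²)
A(l) = 10 (A(l) = 10 + 2*0² = 10 + 2*0 = 10 + 0 = 10)
-A(50) = -1*10 = -10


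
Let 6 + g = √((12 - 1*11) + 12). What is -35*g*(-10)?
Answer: -2100 + 350*√13 ≈ -838.06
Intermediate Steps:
g = -6 + √13 (g = -6 + √((12 - 1*11) + 12) = -6 + √((12 - 11) + 12) = -6 + √(1 + 12) = -6 + √13 ≈ -2.3944)
-35*g*(-10) = -35*(-6 + √13)*(-10) = (210 - 35*√13)*(-10) = -2100 + 350*√13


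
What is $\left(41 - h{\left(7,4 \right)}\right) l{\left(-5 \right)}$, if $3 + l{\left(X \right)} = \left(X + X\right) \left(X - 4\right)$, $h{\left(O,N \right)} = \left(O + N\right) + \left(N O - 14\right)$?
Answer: $1392$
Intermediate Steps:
$h{\left(O,N \right)} = -14 + N + O + N O$ ($h{\left(O,N \right)} = \left(N + O\right) + \left(-14 + N O\right) = -14 + N + O + N O$)
$l{\left(X \right)} = -3 + 2 X \left(-4 + X\right)$ ($l{\left(X \right)} = -3 + \left(X + X\right) \left(X - 4\right) = -3 + 2 X \left(-4 + X\right)$)
$\left(41 - h{\left(7,4 \right)}\right) l{\left(-5 \right)} = \left(41 - \left(-14 + 4 + 7 + 4 \cdot 7\right)\right) \left(-3 - -40 + 2 \left(-5\right)^{2}\right) = \left(41 - \left(-14 + 4 + 7 + 28\right)\right) \left(-3 + 40 + 2 \cdot 25\right) = \left(41 - 25\right) \left(-3 + 40 + 50\right) = \left(41 - 25\right) 87 = 16 \cdot 87 = 1392$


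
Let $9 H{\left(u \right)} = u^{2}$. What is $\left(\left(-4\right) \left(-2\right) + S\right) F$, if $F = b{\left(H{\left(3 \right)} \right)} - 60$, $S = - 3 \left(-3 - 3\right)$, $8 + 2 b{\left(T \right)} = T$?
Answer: $-1651$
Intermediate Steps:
$H{\left(u \right)} = \frac{u^{2}}{9}$
$b{\left(T \right)} = -4 + \frac{T}{2}$
$S = 18$ ($S = \left(-3\right) \left(-6\right) = 18$)
$F = - \frac{127}{2}$ ($F = \left(-4 + \frac{\frac{1}{9} \cdot 3^{2}}{2}\right) - 60 = \left(-4 + \frac{\frac{1}{9} \cdot 9}{2}\right) - 60 = \left(-4 + \frac{1}{2} \cdot 1\right) - 60 = \left(-4 + \frac{1}{2}\right) - 60 = - \frac{7}{2} - 60 = - \frac{127}{2} \approx -63.5$)
$\left(\left(-4\right) \left(-2\right) + S\right) F = \left(\left(-4\right) \left(-2\right) + 18\right) \left(- \frac{127}{2}\right) = \left(8 + 18\right) \left(- \frac{127}{2}\right) = 26 \left(- \frac{127}{2}\right) = -1651$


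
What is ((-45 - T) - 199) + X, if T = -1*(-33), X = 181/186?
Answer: -51341/186 ≈ -276.03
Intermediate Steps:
X = 181/186 (X = 181*(1/186) = 181/186 ≈ 0.97312)
T = 33
((-45 - T) - 199) + X = ((-45 - 1*33) - 199) + 181/186 = ((-45 - 33) - 199) + 181/186 = (-78 - 199) + 181/186 = -277 + 181/186 = -51341/186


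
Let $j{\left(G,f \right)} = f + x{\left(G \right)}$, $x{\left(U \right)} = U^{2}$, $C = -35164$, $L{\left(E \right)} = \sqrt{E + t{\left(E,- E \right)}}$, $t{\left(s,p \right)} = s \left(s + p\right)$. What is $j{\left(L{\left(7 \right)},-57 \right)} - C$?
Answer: $35114$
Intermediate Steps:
$t{\left(s,p \right)} = s \left(p + s\right)$
$L{\left(E \right)} = \sqrt{E}$ ($L{\left(E \right)} = \sqrt{E + E \left(- E + E\right)} = \sqrt{E + E 0} = \sqrt{E + 0} = \sqrt{E}$)
$j{\left(G,f \right)} = f + G^{2}$
$j{\left(L{\left(7 \right)},-57 \right)} - C = \left(-57 + \left(\sqrt{7}\right)^{2}\right) - -35164 = \left(-57 + 7\right) + 35164 = -50 + 35164 = 35114$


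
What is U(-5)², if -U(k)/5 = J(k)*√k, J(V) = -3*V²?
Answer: -703125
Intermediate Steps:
U(k) = 15*k^(5/2) (U(k) = -5*(-3*k²)*√k = -(-15)*k^(5/2) = 15*k^(5/2))
U(-5)² = (15*(-5)^(5/2))² = (15*(25*I*√5))² = (375*I*√5)² = -703125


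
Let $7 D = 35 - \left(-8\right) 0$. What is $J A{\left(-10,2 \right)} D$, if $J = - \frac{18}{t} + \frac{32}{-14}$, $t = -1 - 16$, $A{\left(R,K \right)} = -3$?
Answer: $\frac{2190}{119} \approx 18.403$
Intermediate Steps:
$t = -17$
$J = - \frac{146}{119}$ ($J = - \frac{18}{-17} + \frac{32}{-14} = \left(-18\right) \left(- \frac{1}{17}\right) + 32 \left(- \frac{1}{14}\right) = \frac{18}{17} - \frac{16}{7} = - \frac{146}{119} \approx -1.2269$)
$D = 5$ ($D = \frac{35 - \left(-8\right) 0}{7} = \frac{35 - 0}{7} = \frac{35 + 0}{7} = \frac{1}{7} \cdot 35 = 5$)
$J A{\left(-10,2 \right)} D = \left(- \frac{146}{119}\right) \left(-3\right) 5 = \frac{438}{119} \cdot 5 = \frac{2190}{119}$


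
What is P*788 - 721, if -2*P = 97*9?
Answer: -344683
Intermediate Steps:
P = -873/2 (P = -97*9/2 = -½*873 = -873/2 ≈ -436.50)
P*788 - 721 = -873/2*788 - 721 = -343962 - 721 = -344683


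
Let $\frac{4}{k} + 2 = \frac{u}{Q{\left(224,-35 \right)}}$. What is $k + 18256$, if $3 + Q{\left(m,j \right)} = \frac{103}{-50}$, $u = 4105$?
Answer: $\frac{939070131}{51439} \approx 18256.0$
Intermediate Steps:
$Q{\left(m,j \right)} = - \frac{253}{50}$ ($Q{\left(m,j \right)} = -3 + \frac{103}{-50} = -3 + 103 \left(- \frac{1}{50}\right) = -3 - \frac{103}{50} = - \frac{253}{50}$)
$k = - \frac{253}{51439}$ ($k = \frac{4}{-2 + \frac{4105}{- \frac{253}{50}}} = \frac{4}{-2 + 4105 \left(- \frac{50}{253}\right)} = \frac{4}{-2 - \frac{205250}{253}} = \frac{4}{- \frac{205756}{253}} = 4 \left(- \frac{253}{205756}\right) = - \frac{253}{51439} \approx -0.0049184$)
$k + 18256 = - \frac{253}{51439} + 18256 = \frac{939070131}{51439}$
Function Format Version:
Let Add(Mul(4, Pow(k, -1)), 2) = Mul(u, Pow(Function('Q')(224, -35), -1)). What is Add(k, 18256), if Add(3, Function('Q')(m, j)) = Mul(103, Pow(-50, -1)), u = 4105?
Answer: Rational(939070131, 51439) ≈ 18256.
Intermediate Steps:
Function('Q')(m, j) = Rational(-253, 50) (Function('Q')(m, j) = Add(-3, Mul(103, Pow(-50, -1))) = Add(-3, Mul(103, Rational(-1, 50))) = Add(-3, Rational(-103, 50)) = Rational(-253, 50))
k = Rational(-253, 51439) (k = Mul(4, Pow(Add(-2, Mul(4105, Pow(Rational(-253, 50), -1))), -1)) = Mul(4, Pow(Add(-2, Mul(4105, Rational(-50, 253))), -1)) = Mul(4, Pow(Add(-2, Rational(-205250, 253)), -1)) = Mul(4, Pow(Rational(-205756, 253), -1)) = Mul(4, Rational(-253, 205756)) = Rational(-253, 51439) ≈ -0.0049184)
Add(k, 18256) = Add(Rational(-253, 51439), 18256) = Rational(939070131, 51439)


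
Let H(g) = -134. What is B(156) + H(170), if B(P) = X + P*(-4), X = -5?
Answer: -763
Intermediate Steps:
B(P) = -5 - 4*P (B(P) = -5 + P*(-4) = -5 - 4*P)
B(156) + H(170) = (-5 - 4*156) - 134 = (-5 - 624) - 134 = -629 - 134 = -763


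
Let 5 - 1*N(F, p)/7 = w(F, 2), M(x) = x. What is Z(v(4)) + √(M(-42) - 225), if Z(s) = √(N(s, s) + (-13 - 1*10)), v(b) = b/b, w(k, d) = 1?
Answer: √5 + I*√267 ≈ 2.2361 + 16.34*I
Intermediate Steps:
N(F, p) = 28 (N(F, p) = 35 - 7*1 = 35 - 7 = 28)
v(b) = 1
Z(s) = √5 (Z(s) = √(28 + (-13 - 1*10)) = √(28 + (-13 - 10)) = √(28 - 23) = √5)
Z(v(4)) + √(M(-42) - 225) = √5 + √(-42 - 225) = √5 + √(-267) = √5 + I*√267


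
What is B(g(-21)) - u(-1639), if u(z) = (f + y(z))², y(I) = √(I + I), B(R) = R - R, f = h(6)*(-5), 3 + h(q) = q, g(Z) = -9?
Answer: 3053 + 30*I*√3278 ≈ 3053.0 + 1717.6*I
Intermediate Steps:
h(q) = -3 + q
f = -15 (f = (-3 + 6)*(-5) = 3*(-5) = -15)
B(R) = 0
y(I) = √2*√I (y(I) = √(2*I) = √2*√I)
u(z) = (-15 + √2*√z)²
B(g(-21)) - u(-1639) = 0 - (-15 + √2*√(-1639))² = 0 - (-15 + √2*(I*√1639))² = 0 - (-15 + I*√3278)² = -(-15 + I*√3278)²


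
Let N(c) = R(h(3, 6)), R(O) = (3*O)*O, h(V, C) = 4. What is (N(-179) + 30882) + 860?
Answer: 31790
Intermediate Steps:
R(O) = 3*O²
N(c) = 48 (N(c) = 3*4² = 3*16 = 48)
(N(-179) + 30882) + 860 = (48 + 30882) + 860 = 30930 + 860 = 31790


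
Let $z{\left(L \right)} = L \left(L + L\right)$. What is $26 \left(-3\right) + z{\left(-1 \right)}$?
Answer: $-76$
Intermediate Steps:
$z{\left(L \right)} = 2 L^{2}$ ($z{\left(L \right)} = L 2 L = 2 L^{2}$)
$26 \left(-3\right) + z{\left(-1 \right)} = 26 \left(-3\right) + 2 \left(-1\right)^{2} = -78 + 2 \cdot 1 = -78 + 2 = -76$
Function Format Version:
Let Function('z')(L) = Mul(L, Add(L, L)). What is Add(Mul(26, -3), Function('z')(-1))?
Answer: -76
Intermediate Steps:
Function('z')(L) = Mul(2, Pow(L, 2)) (Function('z')(L) = Mul(L, Mul(2, L)) = Mul(2, Pow(L, 2)))
Add(Mul(26, -3), Function('z')(-1)) = Add(Mul(26, -3), Mul(2, Pow(-1, 2))) = Add(-78, Mul(2, 1)) = Add(-78, 2) = -76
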